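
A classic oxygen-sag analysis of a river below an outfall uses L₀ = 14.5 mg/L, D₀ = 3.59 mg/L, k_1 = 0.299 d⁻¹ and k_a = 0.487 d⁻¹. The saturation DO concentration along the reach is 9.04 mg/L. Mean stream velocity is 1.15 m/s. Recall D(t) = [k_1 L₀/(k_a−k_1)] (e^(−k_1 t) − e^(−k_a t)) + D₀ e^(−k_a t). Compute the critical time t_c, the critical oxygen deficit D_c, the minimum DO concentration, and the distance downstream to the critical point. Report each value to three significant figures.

With k_a/k_1 = 1.629 and 1 − D₀(k_a−k_1)/(k_1 L₀) = 0.8443,
t_c = ln(1.629 × 0.8443) / (0.487 − 0.299) = ln(1.375) / 0.1880 = 0.3186/0.1880 = 1.695 d.
D_c = (k_1/k_a) L₀ e^(−k_1 t_c) = (0.299/0.487) × 14.5 × e^(−0.299×1.695) = 0.6140 × 14.5 × 0.6025 = 5.363 mg/L.
Minimum DO = C_s − D_c = 9.04 − 5.363 = 3.677 mg/L.
x_c = v t_c = 1.15 m/s × 1.695 d × 86400 s/d = 168400 m ≈ 168 km.

t_c ≈ 1.69 d; D_c ≈ 5.36 mg/L; min DO ≈ 3.68 mg/L; x_c ≈ 168 km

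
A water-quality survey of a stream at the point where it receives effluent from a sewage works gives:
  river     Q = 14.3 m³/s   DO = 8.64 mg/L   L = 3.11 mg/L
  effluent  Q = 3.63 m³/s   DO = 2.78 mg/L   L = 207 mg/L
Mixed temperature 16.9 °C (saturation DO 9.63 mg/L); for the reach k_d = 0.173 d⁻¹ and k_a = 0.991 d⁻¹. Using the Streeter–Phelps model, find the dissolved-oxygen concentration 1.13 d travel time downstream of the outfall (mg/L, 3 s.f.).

DO ≈ 4.26 mg/L

Mixed DO = (14.3×8.64 + 3.63×2.78)/(14.3+3.63) = 133.6/17.93 = 7.454 mg/L.
Mixed L₀ = (14.3×3.11 + 3.63×207)/(17.93) = 795.9/17.93 = 44.39 mg/L.
Initial deficit D₀ = C_s − DO₀ = 9.63 − 7.454 = 2.176 mg/L.
D(1.13) = [0.173×44.39/(0.991−0.173)](e^(−0.173×1.13) − e^(−0.991×1.13)) + 2.176 e^(−0.991×1.13)
= 9.388 × (0.8224 − 0.3263) + 2.176 × 0.3263 = 5.367 mg/L.
DO = 9.63 − 5.367 = 4.263 mg/L.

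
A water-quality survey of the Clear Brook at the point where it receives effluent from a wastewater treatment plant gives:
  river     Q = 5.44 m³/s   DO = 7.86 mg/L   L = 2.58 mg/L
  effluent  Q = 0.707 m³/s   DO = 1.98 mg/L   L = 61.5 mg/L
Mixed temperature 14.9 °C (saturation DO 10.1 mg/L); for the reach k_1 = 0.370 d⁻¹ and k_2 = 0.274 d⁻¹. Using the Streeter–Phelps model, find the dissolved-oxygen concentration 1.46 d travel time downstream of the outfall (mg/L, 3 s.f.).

DO ≈ 4.98 mg/L

Mixed DO = (5.44×7.86 + 0.707×1.98)/(5.44+0.707) = 44.16/6.147 = 7.184 mg/L.
Mixed L₀ = (5.44×2.58 + 0.707×61.5)/(6.147) = 57.52/6.147 = 9.357 mg/L.
Initial deficit D₀ = C_s − DO₀ = 10.1 − 7.184 = 2.916 mg/L.
D(1.46) = [0.370×9.357/(0.274−0.370)](e^(−0.370×1.46) − e^(−0.274×1.46)) + 2.916 e^(−0.274×1.46)
= -36.06 × (0.5826 − 0.6703) + 2.916 × 0.6703 = 5.116 mg/L.
DO = 10.1 − 5.116 = 4.984 mg/L.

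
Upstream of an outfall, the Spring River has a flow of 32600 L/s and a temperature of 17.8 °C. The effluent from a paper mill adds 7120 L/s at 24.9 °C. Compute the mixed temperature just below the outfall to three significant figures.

Flow-weighted mixing: C = (Q_r C_r + Q_w C_w)/(Q_r + Q_w)
= (32600×17.8 + 7120×24.9)/(32600 + 7120) = 757600/39720 = 19.07 °C.

19.1 °C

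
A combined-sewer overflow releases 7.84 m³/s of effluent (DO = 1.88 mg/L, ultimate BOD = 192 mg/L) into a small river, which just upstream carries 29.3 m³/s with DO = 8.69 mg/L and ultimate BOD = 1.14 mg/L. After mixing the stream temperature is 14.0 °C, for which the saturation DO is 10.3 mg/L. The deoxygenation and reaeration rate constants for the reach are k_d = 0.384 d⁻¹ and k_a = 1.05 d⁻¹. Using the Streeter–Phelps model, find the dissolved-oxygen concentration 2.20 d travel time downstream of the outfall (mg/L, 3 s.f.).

Mixed DO = (29.3×8.69 + 7.84×1.88)/(29.3+7.84) = 269.4/37.14 = 7.252 mg/L.
Mixed L₀ = (29.3×1.14 + 7.84×192)/(37.14) = 1539/37.14 = 41.43 mg/L.
Initial deficit D₀ = C_s − DO₀ = 10.3 − 7.252 = 3.048 mg/L.
D(2.20) = [0.384×41.43/(1.05−0.384)](e^(−0.384×2.20) − e^(−1.05×2.20)) + 3.048 e^(−1.05×2.20)
= 23.89 × (0.4296 − 0.09926) + 3.048 × 0.09926 = 8.194 mg/L.
DO = 10.3 − 8.194 = 2.106 mg/L.

DO ≈ 2.11 mg/L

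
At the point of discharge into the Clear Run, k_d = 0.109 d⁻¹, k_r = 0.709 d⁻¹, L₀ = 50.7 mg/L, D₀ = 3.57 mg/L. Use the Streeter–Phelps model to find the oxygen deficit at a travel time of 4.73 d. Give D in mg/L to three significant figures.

k_d L₀/(k_r−k_d) = 0.109×50.7/(0.709−0.109) = 5.526/0.6000 = 9.210 mg/L.
e^(−k_d t) = e^(−0.109×4.730) = 0.5972; e^(−k_r t) = e^(−0.709×4.730) = 0.03496.
D = 9.210 × (0.5972 − 0.03496) + 3.57 × 0.03496 = 5.178 + 0.1248 = 5.303 mg/L.

D ≈ 5.30 mg/L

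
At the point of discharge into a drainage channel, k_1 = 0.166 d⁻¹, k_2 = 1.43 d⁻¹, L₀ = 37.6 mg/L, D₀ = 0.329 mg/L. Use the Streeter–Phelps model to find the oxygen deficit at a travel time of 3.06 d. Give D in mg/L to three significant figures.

k_1 L₀/(k_2−k_1) = 0.166×37.6/(1.43−0.166) = 6.242/1.264 = 4.938 mg/L.
e^(−k_1 t) = e^(−0.166×3.060) = 0.6017; e^(−k_2 t) = e^(−1.43×3.060) = 0.01258.
D = 4.938 × (0.6017 − 0.01258) + 0.329 × 0.01258 = 2.909 + 0.004138 = 2.913 mg/L.

D ≈ 2.91 mg/L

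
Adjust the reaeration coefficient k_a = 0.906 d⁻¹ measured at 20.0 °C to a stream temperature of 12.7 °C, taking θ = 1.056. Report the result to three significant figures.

k_a ≈ 0.609 d⁻¹

k_a(T₂) = k_a(T₁) · θ^(T₂−T₁) = 0.906 × 1.056^(12.7−20.0)
= 0.906 × 1.056^-7.30 = 0.906 × 0.6718 = 0.6087 d⁻¹.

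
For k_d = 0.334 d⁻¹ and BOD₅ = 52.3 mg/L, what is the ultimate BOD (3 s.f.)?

BOD₅ = L₀(1 − e^(−5k_d)) ⇒ L₀ = BOD₅ / (1 − e^(−5×0.334))
= 52.3 / (1 − 0.1882) = 52.3 / 0.8118 = 64.43 mg/L.

L₀ ≈ 64.4 mg/L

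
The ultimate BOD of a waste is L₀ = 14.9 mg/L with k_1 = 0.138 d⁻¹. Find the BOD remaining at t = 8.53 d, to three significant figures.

L_t = L₀ e^(−k_1 t) = 14.9 × e^(−0.138×8.53) = 14.9 × 0.3082 = 4.592 mg/L.

L ≈ 4.59 mg/L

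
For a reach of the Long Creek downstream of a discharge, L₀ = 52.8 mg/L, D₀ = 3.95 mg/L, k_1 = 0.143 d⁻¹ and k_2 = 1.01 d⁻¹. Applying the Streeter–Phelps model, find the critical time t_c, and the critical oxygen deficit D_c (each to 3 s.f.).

t_c ≈ 1.56 d; D_c ≈ 5.98 mg/L

With k_2/k_1 = 7.063 and 1 − D₀(k_2−k_1)/(k_1 L₀) = 0.5464,
t_c = ln(7.063 × 0.5464) / (1.01 − 0.143) = ln(3.859) / 0.8670 = 1.351/0.8670 = 1.558 d.
D_c = (k_1/k_2) L₀ e^(−k_1 t_c) = (0.143/1.01) × 52.8 × e^(−0.143×1.558) = 0.1416 × 52.8 × 0.8003 = 5.983 mg/L.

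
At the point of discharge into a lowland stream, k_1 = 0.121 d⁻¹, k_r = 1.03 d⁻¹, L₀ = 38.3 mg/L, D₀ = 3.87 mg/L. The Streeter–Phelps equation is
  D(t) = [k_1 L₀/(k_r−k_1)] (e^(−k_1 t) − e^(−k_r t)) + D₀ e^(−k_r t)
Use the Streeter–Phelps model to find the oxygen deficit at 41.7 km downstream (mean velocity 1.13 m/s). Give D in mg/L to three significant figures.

Travel time t = x/v = 41.7 km / (1.13 m/s) = 41700 m / 1.13 m/s = 36900 s = 0.4271 d.
k_1 L₀/(k_r−k_1) = 0.121×38.3/(1.03−0.121) = 4.634/0.9090 = 5.098 mg/L.
e^(−k_1 t) = e^(−0.121×0.4271) = 0.9496; e^(−k_r t) = e^(−1.03×0.4271) = 0.6441.
D = 5.098 × (0.9496 − 0.6441) + 3.87 × 0.6441 = 1.558 + 2.493 = 4.050 mg/L.

D ≈ 4.05 mg/L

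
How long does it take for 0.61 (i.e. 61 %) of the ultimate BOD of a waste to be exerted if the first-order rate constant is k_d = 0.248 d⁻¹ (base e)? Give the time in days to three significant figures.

y/L₀ = 1 − e^(−k_d t) = 0.61 ⇒ e^(−k_d t) = 0.390
t = −ln(0.390) / 0.248 = 0.9416 / 0.248 = 3.797 d.

t ≈ 3.80 d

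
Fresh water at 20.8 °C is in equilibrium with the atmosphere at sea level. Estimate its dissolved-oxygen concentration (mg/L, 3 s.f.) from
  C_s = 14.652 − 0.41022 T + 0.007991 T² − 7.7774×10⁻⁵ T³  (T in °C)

C_s = 14.652 − 0.41022×20.8 + 0.007991×20.8² − 7.7774×10⁻⁵×20.8³ = 8.877 mg/L.

C_s ≈ 8.88 mg/L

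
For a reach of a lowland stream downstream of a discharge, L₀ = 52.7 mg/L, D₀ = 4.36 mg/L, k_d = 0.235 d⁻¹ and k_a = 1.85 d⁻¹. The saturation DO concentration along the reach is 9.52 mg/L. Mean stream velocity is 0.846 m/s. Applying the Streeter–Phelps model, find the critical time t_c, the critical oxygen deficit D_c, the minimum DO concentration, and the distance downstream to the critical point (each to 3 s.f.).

At the critical point dD/dt = 0, so k_d L₀ e^(−k_d t) = k_a D. Substituting D(t) from the Streeter–Phelps equation and solving for t gives
t_c = ln[(k_a/k_d)(1 − D₀(k_a−k_d)/(k_d L₀))] / (k_a−k_d).
Here k_a−k_d = 1.615 d⁻¹ and 1 − D₀(k_a−k_d)/(k_d L₀) = 1 − 4.36×1.615/(0.235×52.7) = 0.4314, so
t_c = ln(7.872 × 0.4314) / 1.615 = 1.223 / 1.615 = 0.7571 d.
L(t_c) = L₀ e^(−k_d t_c) = 52.7 × 0.8370 = 44.11 mg/L, and at the critical point k_a D_c = k_d L, so D_c = (0.235/1.85) × 44.11 = 5.603 mg/L.
Minimum DO = C_s − D_c = 9.52 − 5.603 = 3.917 mg/L.
x_c = v t_c = 0.846 m/s × 0.7571 d × 86400 s/d = 55340 m ≈ 55.3 km.

t_c ≈ 0.757 d; D_c ≈ 5.60 mg/L; min DO ≈ 3.92 mg/L; x_c ≈ 55.3 km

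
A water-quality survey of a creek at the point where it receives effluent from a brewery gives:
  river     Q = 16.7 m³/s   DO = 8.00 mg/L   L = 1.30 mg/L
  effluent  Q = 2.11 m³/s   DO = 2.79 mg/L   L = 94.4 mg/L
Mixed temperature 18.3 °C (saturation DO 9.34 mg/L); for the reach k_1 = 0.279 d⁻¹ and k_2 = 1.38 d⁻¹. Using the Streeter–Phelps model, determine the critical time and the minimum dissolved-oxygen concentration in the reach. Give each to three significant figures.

Mixed DO = (16.7×8.00 + 2.11×2.79)/(16.7+2.11) = 139.5/18.81 = 7.416 mg/L.
Mixed L₀ = (16.7×1.30 + 2.11×94.4)/(18.81) = 220.9/18.81 = 11.74 mg/L.
Initial deficit D₀ = C_s − DO₀ = 9.34 − 7.416 = 1.924 mg/L.
t_c = (1/1.101) ln[(1.38/0.279)(1 − 1.924×1.101/(0.279×11.74))] = 0.9083 × ln(1.748) = 0.5070 d.
D_c = (0.279/1.38) × 11.74 × e^(−0.279×0.5070) = 0.2022 × 11.74 × 0.8681 = 2.061 mg/L.
Minimum DO = 9.34 − 2.061 = 7.279 mg/L.

t_c ≈ 0.507 d; minimum DO ≈ 7.28 mg/L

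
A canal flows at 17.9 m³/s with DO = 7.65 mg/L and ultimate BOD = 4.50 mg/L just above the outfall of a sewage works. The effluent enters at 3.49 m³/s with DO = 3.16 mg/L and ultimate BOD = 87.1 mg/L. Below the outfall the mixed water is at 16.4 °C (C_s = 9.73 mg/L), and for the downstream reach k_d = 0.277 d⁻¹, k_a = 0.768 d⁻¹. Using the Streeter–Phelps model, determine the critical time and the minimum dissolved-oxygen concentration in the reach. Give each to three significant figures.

Mixed DO = (17.9×7.65 + 3.49×3.16)/(17.9+3.49) = 148.0/21.39 = 6.917 mg/L.
Mixed L₀ = (17.9×4.50 + 3.49×87.1)/(21.39) = 384.5/21.39 = 17.98 mg/L.
Initial deficit D₀ = C_s − DO₀ = 9.73 − 6.917 = 2.813 mg/L.
t_c = (1/0.4910) ln[(0.768/0.277)(1 − 2.813×0.4910/(0.277×17.98))] = 2.037 × ln(2.004) = 1.415 d.
D_c = (0.277/0.768) × 17.98 × e^(−0.277×1.415) = 0.3607 × 17.98 × 0.6757 = 4.381 mg/L.
Minimum DO = 9.73 − 4.381 = 5.349 mg/L.

t_c ≈ 1.42 d; minimum DO ≈ 5.35 mg/L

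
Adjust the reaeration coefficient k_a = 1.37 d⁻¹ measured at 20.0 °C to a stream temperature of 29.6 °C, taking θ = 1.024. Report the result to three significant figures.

k_a(T₂) = k_a(T₁) · θ^(T₂−T₁) = 1.37 × 1.024^(29.6−20.0)
= 1.37 × 1.024^9.60 = 1.37 × 1.256 = 1.720 d⁻¹.

k_a ≈ 1.72 d⁻¹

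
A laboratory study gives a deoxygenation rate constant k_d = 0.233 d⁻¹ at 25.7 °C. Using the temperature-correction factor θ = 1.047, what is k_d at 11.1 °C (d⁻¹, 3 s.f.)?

k_d ≈ 0.119 d⁻¹

k_d(T₂) = k_d(T₁) · θ^(T₂−T₁) = 0.233 × 1.047^(11.1−25.7)
= 0.233 × 1.047^-14.6 = 0.233 × 0.5114 = 0.1192 d⁻¹.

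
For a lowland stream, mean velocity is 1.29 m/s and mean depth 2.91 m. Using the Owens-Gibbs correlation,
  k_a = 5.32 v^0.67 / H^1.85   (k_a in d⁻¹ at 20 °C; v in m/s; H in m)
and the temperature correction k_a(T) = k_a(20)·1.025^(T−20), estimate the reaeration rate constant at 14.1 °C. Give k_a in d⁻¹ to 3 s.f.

k_a ≈ 0.756 d⁻¹

k_a(20) = 5.32 × 1.29^0.67 / 2.91^1.85 = 5.32 × 1.186 / 7.214 = 0.8746 d⁻¹.
k_a(14.1) = 0.8746 × 1.025^(14.1−20) = 0.8746 × 0.8644 = 0.7560 d⁻¹.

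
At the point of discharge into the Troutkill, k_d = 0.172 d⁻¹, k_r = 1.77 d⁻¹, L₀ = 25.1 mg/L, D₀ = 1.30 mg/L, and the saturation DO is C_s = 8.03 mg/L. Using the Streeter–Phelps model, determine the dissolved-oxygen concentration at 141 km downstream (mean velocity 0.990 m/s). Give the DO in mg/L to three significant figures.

Travel time t = x/v = 141 km / (0.990 m/s) = 141000 m / 0.990 m/s = 142400 s = 1.648 d.
k_d L₀/(k_r−k_d) = 0.172×25.1/(1.77−0.172) = 4.317/1.598 = 2.702 mg/L.
e^(−k_d t) = e^(−0.172×1.648) = 0.7531; e^(−k_r t) = e^(−1.77×1.648) = 0.05406.
D = 2.702 × (0.7531 − 0.05406) + 1.30 × 0.05406 = 1.889 + 0.07027 = 1.959 mg/L.
DO = C_s − D = 8.03 − 1.959 = 6.071 mg/L.

DO ≈ 6.07 mg/L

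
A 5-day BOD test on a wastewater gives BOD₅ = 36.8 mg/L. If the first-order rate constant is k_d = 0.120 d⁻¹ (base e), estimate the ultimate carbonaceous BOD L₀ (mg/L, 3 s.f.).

BOD₅ = L₀(1 − e^(−5k_d)) ⇒ L₀ = BOD₅ / (1 − e^(−5×0.120))
= 36.8 / (1 − 0.5488) = 36.8 / 0.4512 = 81.56 mg/L.

L₀ ≈ 81.6 mg/L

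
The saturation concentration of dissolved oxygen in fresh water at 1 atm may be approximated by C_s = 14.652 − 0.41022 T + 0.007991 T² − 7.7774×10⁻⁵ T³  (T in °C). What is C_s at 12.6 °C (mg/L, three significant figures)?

C_s = 14.652 − 0.41022×12.6 + 0.007991×12.6² − 7.7774×10⁻⁵×12.6³ = 10.60 mg/L.

C_s ≈ 10.6 mg/L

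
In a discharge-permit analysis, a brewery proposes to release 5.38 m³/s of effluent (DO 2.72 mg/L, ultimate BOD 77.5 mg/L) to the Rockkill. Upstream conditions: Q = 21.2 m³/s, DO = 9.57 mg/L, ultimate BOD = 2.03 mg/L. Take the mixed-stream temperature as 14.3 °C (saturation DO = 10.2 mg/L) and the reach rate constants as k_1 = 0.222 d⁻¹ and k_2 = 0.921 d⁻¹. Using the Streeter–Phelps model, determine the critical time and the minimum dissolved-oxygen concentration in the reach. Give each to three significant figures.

t_c ≈ 1.38 d; minimum DO ≈ 7.13 mg/L

Mixed DO = (21.2×9.57 + 5.38×2.72)/(21.2+5.38) = 217.5/26.58 = 8.184 mg/L.
Mixed L₀ = (21.2×2.03 + 5.38×77.5)/(26.58) = 460.0/26.58 = 17.31 mg/L.
Initial deficit D₀ = C_s − DO₀ = 10.2 − 8.184 = 2.016 mg/L.
t_c = (1/0.6990) ln[(0.921/0.222)(1 − 2.016×0.6990/(0.222×17.31))] = 1.431 × ln(2.627) = 1.382 d.
D_c = (0.222/0.921) × 17.31 × e^(−0.222×1.382) = 0.2410 × 17.31 × 0.7359 = 3.070 mg/L.
Minimum DO = 10.2 − 3.070 = 7.130 mg/L.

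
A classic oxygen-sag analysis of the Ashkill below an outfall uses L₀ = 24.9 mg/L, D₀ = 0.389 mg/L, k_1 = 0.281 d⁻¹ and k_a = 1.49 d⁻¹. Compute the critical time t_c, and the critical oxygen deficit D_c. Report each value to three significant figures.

t_c ≈ 1.32 d; D_c ≈ 3.24 mg/L

At the critical point dD/dt = 0, so k_1 L₀ e^(−k_1 t) = k_a D. Substituting D(t) from the Streeter–Phelps equation and solving for t gives
t_c = ln[(k_a/k_1)(1 − D₀(k_a−k_1)/(k_1 L₀))] / (k_a−k_1).
Here k_a−k_1 = 1.209 d⁻¹ and 1 − D₀(k_a−k_1)/(k_1 L₀) = 1 − 0.389×1.209/(0.281×24.9) = 0.9328, so
t_c = ln(5.302 × 0.9328) / 1.209 = 1.599 / 1.209 = 1.322 d.
L(t_c) = L₀ e^(−k_1 t_c) = 24.9 × 0.6897 = 17.17 mg/L, and at the critical point k_a D_c = k_1 L, so D_c = (0.281/1.49) × 17.17 = 3.239 mg/L.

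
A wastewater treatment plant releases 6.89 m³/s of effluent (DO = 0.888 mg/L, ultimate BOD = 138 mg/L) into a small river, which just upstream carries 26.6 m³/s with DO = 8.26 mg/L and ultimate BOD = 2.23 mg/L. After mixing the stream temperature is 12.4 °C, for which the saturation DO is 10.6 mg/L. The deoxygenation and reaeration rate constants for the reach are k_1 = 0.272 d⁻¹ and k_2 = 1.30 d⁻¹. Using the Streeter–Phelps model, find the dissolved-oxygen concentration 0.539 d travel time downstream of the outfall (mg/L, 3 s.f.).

DO ≈ 5.75 mg/L

Mixed DO = (26.6×8.26 + 6.89×0.888)/(26.6+6.89) = 225.8/33.49 = 6.743 mg/L.
Mixed L₀ = (26.6×2.23 + 6.89×138)/(33.49) = 1010/33.49 = 30.16 mg/L.
Initial deficit D₀ = C_s − DO₀ = 10.6 − 6.743 = 3.857 mg/L.
D(0.539) = [0.272×30.16/(1.30−0.272)](e^(−0.272×0.539) − e^(−1.30×0.539)) + 3.857 e^(−1.30×0.539)
= 7.981 × (0.8636 − 0.4962) + 3.857 × 0.4962 = 4.846 mg/L.
DO = 10.6 − 4.846 = 5.754 mg/L.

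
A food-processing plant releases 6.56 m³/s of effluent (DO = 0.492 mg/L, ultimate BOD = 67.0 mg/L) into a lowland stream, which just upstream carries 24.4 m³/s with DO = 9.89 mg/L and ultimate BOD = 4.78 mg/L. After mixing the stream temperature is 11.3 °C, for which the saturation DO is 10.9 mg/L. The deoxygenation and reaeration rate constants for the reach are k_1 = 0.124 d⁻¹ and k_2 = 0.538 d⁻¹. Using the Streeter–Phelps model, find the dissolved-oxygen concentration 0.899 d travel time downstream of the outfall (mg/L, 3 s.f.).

Mixed DO = (24.4×9.89 + 6.56×0.492)/(24.4+6.56) = 244.5/30.96 = 7.899 mg/L.
Mixed L₀ = (24.4×4.78 + 6.56×67.0)/(30.96) = 556.2/30.96 = 17.96 mg/L.
Initial deficit D₀ = C_s − DO₀ = 10.9 − 7.899 = 3.001 mg/L.
D(0.899) = [0.124×17.96/(0.538−0.124)](e^(−0.124×0.899) − e^(−0.538×0.899)) + 3.001 e^(−0.538×0.899)
= 5.380 × (0.8945 − 0.6165) + 3.001 × 0.6165 = 3.346 mg/L.
DO = 10.9 − 3.346 = 7.554 mg/L.

DO ≈ 7.55 mg/L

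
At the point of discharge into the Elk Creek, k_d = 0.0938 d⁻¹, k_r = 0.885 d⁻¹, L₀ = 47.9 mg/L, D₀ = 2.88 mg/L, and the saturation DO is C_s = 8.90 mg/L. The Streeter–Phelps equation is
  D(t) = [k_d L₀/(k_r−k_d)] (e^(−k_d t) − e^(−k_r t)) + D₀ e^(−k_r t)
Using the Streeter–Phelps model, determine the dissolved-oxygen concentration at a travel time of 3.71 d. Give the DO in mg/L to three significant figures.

k_d L₀/(k_r−k_d) = 0.0938×47.9/(0.885−0.0938) = 4.493/0.7912 = 5.679 mg/L.
e^(−k_d t) = e^(−0.0938×3.710) = 0.7061; e^(−k_r t) = e^(−0.885×3.710) = 0.03750.
D = 5.679 × (0.7061 − 0.03750) + 2.88 × 0.03750 = 3.797 + 0.1080 = 3.905 mg/L.
DO = C_s − D = 8.90 − 3.905 = 4.995 mg/L.

DO ≈ 5.00 mg/L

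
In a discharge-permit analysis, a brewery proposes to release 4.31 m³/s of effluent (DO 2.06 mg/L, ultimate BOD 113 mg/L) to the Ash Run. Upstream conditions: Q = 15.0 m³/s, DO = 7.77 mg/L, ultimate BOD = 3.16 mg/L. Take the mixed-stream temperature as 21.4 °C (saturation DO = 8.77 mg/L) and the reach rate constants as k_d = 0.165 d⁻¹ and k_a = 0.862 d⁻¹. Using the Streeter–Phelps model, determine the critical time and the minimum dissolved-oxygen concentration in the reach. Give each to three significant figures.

Mixed DO = (15.0×7.77 + 4.31×2.06)/(15.0+4.31) = 125.4/19.31 = 6.496 mg/L.
Mixed L₀ = (15.0×3.16 + 4.31×113)/(19.31) = 534.4/19.31 = 27.68 mg/L.
Initial deficit D₀ = C_s − DO₀ = 8.77 − 6.496 = 2.274 mg/L.
t_c = (1/0.6970) ln[(0.862/0.165)(1 − 2.274×0.6970/(0.165×27.68))] = 1.435 × ln(3.411) = 1.760 d.
D_c = (0.165/0.862) × 27.68 × e^(−0.165×1.760) = 0.1914 × 27.68 × 0.7479 = 3.962 mg/L.
Minimum DO = 8.77 − 3.962 = 4.808 mg/L.

t_c ≈ 1.76 d; minimum DO ≈ 4.81 mg/L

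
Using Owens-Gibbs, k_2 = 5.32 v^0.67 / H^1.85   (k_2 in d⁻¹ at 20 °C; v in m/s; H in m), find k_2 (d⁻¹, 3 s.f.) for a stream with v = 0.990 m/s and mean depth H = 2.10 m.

k_2 ≈ 1.34 d⁻¹

k_2 = 5.32 × 0.990^0.67 / 2.10^1.85 = 5.32 × 0.9933 / 3.946 = 1.339 d⁻¹.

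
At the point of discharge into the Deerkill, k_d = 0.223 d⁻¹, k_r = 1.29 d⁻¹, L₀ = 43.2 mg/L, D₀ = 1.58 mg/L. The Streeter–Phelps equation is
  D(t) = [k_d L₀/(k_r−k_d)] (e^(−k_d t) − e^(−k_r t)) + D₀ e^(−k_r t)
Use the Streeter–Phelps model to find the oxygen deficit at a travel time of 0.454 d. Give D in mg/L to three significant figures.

k_d L₀/(k_r−k_d) = 0.223×43.2/(1.29−0.223) = 9.634/1.067 = 9.029 mg/L.
e^(−k_d t) = e^(−0.223×0.4540) = 0.9037; e^(−k_r t) = e^(−1.29×0.4540) = 0.5567.
D = 9.029 × (0.9037 − 0.5567) + 1.58 × 0.5567 = 3.133 + 0.8796 = 4.012 mg/L.

D ≈ 4.01 mg/L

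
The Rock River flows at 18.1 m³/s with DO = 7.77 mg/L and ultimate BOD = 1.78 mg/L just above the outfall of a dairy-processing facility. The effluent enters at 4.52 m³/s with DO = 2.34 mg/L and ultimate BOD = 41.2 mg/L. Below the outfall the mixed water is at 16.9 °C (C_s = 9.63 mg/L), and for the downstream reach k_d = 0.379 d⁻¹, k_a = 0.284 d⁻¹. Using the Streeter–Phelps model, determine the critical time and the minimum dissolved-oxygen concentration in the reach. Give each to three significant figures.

Mixed DO = (18.1×7.77 + 4.52×2.34)/(18.1+4.52) = 151.2/22.62 = 6.685 mg/L.
Mixed L₀ = (18.1×1.78 + 4.52×41.2)/(22.62) = 218.4/22.62 = 9.657 mg/L.
Initial deficit D₀ = C_s − DO₀ = 9.63 − 6.685 = 2.945 mg/L.
t_c = (1/-0.09500) ln[(0.284/0.379)(1 − 2.945×-0.09500/(0.379×9.657))] = -10.53 × ln(0.8066) = 2.262 d.
D_c = (0.379/0.284) × 9.657 × e^(−0.379×2.262) = 1.335 × 9.657 × 0.4243 = 5.468 mg/L.
Minimum DO = 9.63 − 5.468 = 4.162 mg/L.

t_c ≈ 2.26 d; minimum DO ≈ 4.16 mg/L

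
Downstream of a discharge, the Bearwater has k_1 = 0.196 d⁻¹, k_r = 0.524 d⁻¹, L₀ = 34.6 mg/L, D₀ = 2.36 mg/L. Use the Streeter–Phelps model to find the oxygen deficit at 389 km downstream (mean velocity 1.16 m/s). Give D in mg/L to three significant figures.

D ≈ 7.27 mg/L

Travel time t = x/v = 389 km / (1.16 m/s) = 389000 m / 1.16 m/s = 335300 s = 3.881 d.
k_1 L₀/(k_r−k_1) = 0.196×34.6/(0.524−0.196) = 6.782/0.3280 = 20.68 mg/L.
e^(−k_1 t) = e^(−0.196×3.881) = 0.4673; e^(−k_r t) = e^(−0.524×3.881) = 0.1308.
D = 20.68 × (0.4673 − 0.1308) + 2.36 × 0.1308 = 6.957 + 0.3088 = 7.266 mg/L.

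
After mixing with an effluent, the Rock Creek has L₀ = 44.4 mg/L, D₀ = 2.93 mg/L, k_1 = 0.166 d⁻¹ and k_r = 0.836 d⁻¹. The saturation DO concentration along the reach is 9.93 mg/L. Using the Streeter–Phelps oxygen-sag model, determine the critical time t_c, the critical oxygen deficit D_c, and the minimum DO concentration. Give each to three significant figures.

At the critical point dD/dt = 0, so k_1 L₀ e^(−k_1 t) = k_r D. Substituting D(t) from the Streeter–Phelps equation and solving for t gives
t_c = ln[(k_r/k_1)(1 − D₀(k_r−k_1)/(k_1 L₀))] / (k_r−k_1).
Here k_r−k_1 = 0.6700 d⁻¹ and 1 − D₀(k_r−k_1)/(k_1 L₀) = 1 − 2.93×0.6700/(0.166×44.4) = 0.7337, so
t_c = ln(5.036 × 0.7337) / 0.6700 = 1.307 / 0.6700 = 1.951 d.
D_c = (k_1/k_r) L₀ e^(−k_1 t_c) = (0.166/0.836) × 44.4 × e^(−0.166×1.951) = 0.1986 × 44.4 × 0.7234 = 6.378 mg/L.
Minimum DO = C_s − D_c = 9.93 − 6.378 = 3.552 mg/L.

t_c ≈ 1.95 d; D_c ≈ 6.38 mg/L; min DO ≈ 3.55 mg/L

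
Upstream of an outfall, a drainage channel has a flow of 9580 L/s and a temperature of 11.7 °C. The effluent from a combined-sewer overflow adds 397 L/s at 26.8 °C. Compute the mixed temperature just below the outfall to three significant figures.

12.3 °C

Flow-weighted mixing: C = (Q_r C_r + Q_w C_w)/(Q_r + Q_w)
= (9580×11.7 + 397×26.8)/(9580 + 397) = 122700/9977 = 12.30 °C.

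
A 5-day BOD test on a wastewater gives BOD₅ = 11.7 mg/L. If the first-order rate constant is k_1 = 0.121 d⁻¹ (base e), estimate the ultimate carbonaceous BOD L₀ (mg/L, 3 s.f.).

BOD₅ = L₀(1 − e^(−5k_1)) ⇒ L₀ = BOD₅ / (1 − e^(−5×0.121))
= 11.7 / (1 − 0.5461) = 11.7 / 0.4539 = 25.78 mg/L.

L₀ ≈ 25.8 mg/L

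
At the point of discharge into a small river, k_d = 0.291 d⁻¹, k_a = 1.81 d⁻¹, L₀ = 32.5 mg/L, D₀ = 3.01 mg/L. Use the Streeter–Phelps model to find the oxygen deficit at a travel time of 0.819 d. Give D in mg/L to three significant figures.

D ≈ 4.18 mg/L

k_d L₀/(k_a−k_d) = 0.291×32.5/(1.81−0.291) = 9.457/1.519 = 6.226 mg/L.
e^(−k_d t) = e^(−0.291×0.8190) = 0.7879; e^(−k_a t) = e^(−1.81×0.8190) = 0.2271.
D = 6.226 × (0.7879 − 0.2271) + 3.01 × 0.2271 = 3.492 + 0.6836 = 4.175 mg/L.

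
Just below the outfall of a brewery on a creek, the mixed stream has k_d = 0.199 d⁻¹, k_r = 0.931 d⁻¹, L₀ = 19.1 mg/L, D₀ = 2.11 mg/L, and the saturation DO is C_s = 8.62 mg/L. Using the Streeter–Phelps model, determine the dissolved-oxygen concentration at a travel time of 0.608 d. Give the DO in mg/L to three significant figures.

DO ≈ 5.77 mg/L

k_d L₀/(k_r−k_d) = 0.199×19.1/(0.931−0.199) = 3.801/0.7320 = 5.192 mg/L.
e^(−k_d t) = e^(−0.199×0.6080) = 0.8860; e^(−k_r t) = e^(−0.931×0.6080) = 0.5678.
D = 5.192 × (0.8860 − 0.5678) + 2.11 × 0.5678 = 1.653 + 1.198 = 2.851 mg/L.
DO = C_s − D = 8.62 − 2.851 = 5.769 mg/L.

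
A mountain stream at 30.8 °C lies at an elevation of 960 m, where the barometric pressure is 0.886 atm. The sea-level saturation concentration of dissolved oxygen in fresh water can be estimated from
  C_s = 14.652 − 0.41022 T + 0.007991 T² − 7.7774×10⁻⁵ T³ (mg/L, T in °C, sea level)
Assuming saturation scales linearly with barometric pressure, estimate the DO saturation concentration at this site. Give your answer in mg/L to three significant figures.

At sea level: C_s = 14.652 − 0.41022×30.8 + 0.007991×30.8² − 7.7774×10⁻⁵×30.8³ = 7.325 mg/L.
Pressure correction: C_s' = 7.325 × 0.886 = 6.490 mg/L.

C_s ≈ 6.49 mg/L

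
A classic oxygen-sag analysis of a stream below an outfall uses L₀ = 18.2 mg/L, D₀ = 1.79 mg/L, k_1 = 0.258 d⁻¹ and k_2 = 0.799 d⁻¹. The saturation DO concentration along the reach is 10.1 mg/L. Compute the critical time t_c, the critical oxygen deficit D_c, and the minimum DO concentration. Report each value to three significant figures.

t_c ≈ 1.66 d; D_c ≈ 3.83 mg/L; min DO ≈ 6.27 mg/L

t_c = [1/(k_2−k_1)] ln[(k_2/k_1)(1 − D₀(k_2−k_1)/(k_1 L₀))]
= [1/(0.799−0.258)] ln[(0.799/0.258)(1 − 1.79×0.5410/(0.258×18.2))]
= (1/0.5410) ln[3.097 × 0.7938] = 1.848 × ln(2.458) = 1.848 × 0.8994 = 1.663 d.
L(t_c) = L₀ e^(−k_1 t_c) = 18.2 × 0.6512 = 11.85 mg/L, and at the critical point k_2 D_c = k_1 L, so D_c = (0.258/0.799) × 11.85 = 3.827 mg/L.
Minimum DO = C_s − D_c = 10.1 − 3.827 = 6.273 mg/L.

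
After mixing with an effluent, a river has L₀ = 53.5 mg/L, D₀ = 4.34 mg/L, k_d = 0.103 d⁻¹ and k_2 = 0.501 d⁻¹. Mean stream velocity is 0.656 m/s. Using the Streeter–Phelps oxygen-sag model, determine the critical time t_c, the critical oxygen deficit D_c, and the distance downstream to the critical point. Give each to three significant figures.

t_c ≈ 3.03 d; D_c ≈ 8.05 mg/L; x_c ≈ 172 km

t_c = [1/(k_2−k_d)] ln[(k_2/k_d)(1 − D₀(k_2−k_d)/(k_d L₀))]
= [1/(0.501−0.103)] ln[(0.501/0.103)(1 − 4.34×0.3980/(0.103×53.5))]
= (1/0.3980) ln[4.864 × 0.6865] = 2.513 × ln(3.339) = 2.513 × 1.206 = 3.030 d.
D_c = (k_d/k_2) L₀ e^(−k_d t_c) = (0.103/0.501) × 53.5 × e^(−0.103×3.030) = 0.2056 × 53.5 × 0.7319 = 8.051 mg/L.
x_c = v t_c = 0.656 m/s × 3.030 d × 86400 s/d = 171700 m ≈ 172 km.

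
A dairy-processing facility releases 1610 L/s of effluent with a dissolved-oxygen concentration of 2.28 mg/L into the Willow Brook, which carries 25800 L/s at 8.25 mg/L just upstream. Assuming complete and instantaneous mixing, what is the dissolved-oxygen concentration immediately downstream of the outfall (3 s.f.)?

7.90 mg/L

Flow-weighted mixing: C = (Q_r C_r + Q_w C_w)/(Q_r + Q_w)
= (25800×8.25 + 1610×2.28)/(25800 + 1610) = 216500/27410 = 7.899 mg/L.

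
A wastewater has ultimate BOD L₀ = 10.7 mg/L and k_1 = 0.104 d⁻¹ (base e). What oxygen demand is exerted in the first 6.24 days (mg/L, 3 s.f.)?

y_t = L₀(1 − e^(−k_1 t)) = 10.7 × (1 − e^(−0.104×6.24))
= 10.7 × (1 − 0.5226) = 10.7 × 0.4774 = 5.108 mg/L.

y ≈ 5.11 mg/L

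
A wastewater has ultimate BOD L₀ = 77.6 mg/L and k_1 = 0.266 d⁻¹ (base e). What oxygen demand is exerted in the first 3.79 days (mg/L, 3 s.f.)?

y_t = L₀(1 − e^(−k_1 t)) = 77.6 × (1 − e^(−0.266×3.79))
= 77.6 × (1 − 0.3649) = 77.6 × 0.6351 = 49.28 mg/L.

y ≈ 49.3 mg/L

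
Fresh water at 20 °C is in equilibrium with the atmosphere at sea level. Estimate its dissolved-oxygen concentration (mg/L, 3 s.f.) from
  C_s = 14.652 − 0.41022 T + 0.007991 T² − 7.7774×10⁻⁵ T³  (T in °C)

C_s = 14.652 − 0.41022×20 + 0.007991×20² − 7.7774×10⁻⁵×20³ = 9.022 mg/L.

C_s ≈ 9.02 mg/L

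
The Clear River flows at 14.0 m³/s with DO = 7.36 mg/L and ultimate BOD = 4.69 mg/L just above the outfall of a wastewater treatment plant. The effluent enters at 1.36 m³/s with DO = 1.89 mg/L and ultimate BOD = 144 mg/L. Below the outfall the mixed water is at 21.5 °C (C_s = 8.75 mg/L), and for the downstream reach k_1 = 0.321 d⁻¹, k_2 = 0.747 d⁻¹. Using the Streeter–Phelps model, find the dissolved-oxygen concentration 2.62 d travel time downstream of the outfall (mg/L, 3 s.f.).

DO ≈ 4.76 mg/L

Mixed DO = (14.0×7.36 + 1.36×1.89)/(14.0+1.36) = 105.6/15.36 = 6.876 mg/L.
Mixed L₀ = (14.0×4.69 + 1.36×144)/(15.36) = 261.5/15.36 = 17.02 mg/L.
Initial deficit D₀ = C_s − DO₀ = 8.75 − 6.876 = 1.874 mg/L.
D(2.62) = [0.321×17.02/(0.747−0.321)](e^(−0.321×2.62) − e^(−0.747×2.62)) + 1.874 e^(−0.747×2.62)
= 12.83 × (0.4313 − 0.1413) + 1.874 × 0.1413 = 3.985 mg/L.
DO = 8.75 − 3.985 = 4.765 mg/L.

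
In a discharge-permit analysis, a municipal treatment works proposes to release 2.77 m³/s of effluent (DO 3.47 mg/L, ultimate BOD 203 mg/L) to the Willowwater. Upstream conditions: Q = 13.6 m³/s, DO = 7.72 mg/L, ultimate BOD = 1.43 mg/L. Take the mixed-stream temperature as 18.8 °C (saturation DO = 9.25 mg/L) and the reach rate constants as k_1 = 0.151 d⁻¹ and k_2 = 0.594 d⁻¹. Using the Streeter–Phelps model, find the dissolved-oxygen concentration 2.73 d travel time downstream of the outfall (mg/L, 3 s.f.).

DO ≈ 3.18 mg/L

Mixed DO = (13.6×7.72 + 2.77×3.47)/(13.6+2.77) = 114.6/16.37 = 7.001 mg/L.
Mixed L₀ = (13.6×1.43 + 2.77×203)/(16.37) = 581.8/16.37 = 35.54 mg/L.
Initial deficit D₀ = C_s − DO₀ = 9.25 − 7.001 = 2.249 mg/L.
D(2.73) = [0.151×35.54/(0.594−0.151)](e^(−0.151×2.73) − e^(−0.594×2.73)) + 2.249 e^(−0.594×2.73)
= 12.11 × (0.6622 − 0.1976) + 2.249 × 0.1976 = 6.072 mg/L.
DO = 9.25 − 6.072 = 3.178 mg/L.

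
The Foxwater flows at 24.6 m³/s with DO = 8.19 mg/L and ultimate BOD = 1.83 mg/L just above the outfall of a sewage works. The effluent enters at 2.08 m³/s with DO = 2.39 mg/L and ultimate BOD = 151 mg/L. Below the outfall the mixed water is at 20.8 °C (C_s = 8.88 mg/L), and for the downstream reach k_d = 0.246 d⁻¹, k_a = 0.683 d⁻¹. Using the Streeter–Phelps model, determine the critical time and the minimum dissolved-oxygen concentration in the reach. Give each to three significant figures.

Mixed DO = (24.6×8.19 + 2.08×2.39)/(24.6+2.08) = 206.4/26.68 = 7.738 mg/L.
Mixed L₀ = (24.6×1.83 + 2.08×151)/(26.68) = 359.1/26.68 = 13.46 mg/L.
Initial deficit D₀ = C_s − DO₀ = 8.88 − 7.738 = 1.142 mg/L.
t_c = (1/0.4370) ln[(0.683/0.246)(1 − 1.142×0.4370/(0.246×13.46))] = 2.288 × ln(2.358) = 1.963 d.
D_c = (0.246/0.683) × 13.46 × e^(−0.246×1.963) = 0.3602 × 13.46 × 0.6170 = 2.991 mg/L.
Minimum DO = 8.88 − 2.991 = 5.889 mg/L.

t_c ≈ 1.96 d; minimum DO ≈ 5.89 mg/L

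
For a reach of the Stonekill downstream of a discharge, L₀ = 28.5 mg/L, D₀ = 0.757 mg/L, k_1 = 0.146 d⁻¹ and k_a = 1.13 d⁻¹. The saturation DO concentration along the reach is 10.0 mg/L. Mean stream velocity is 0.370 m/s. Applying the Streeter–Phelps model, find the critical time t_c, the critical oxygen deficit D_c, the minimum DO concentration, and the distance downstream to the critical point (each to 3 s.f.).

t_c = [1/(k_a−k_1)] ln[(k_a/k_1)(1 − D₀(k_a−k_1)/(k_1 L₀))]
= [1/(1.13−0.146)] ln[(1.13/0.146)(1 − 0.757×0.9840/(0.146×28.5))]
= (1/0.9840) ln[7.740 × 0.8210] = 1.016 × ln(6.354) = 1.016 × 1.849 = 1.879 d.
L(t_c) = L₀ e^(−k_1 t_c) = 28.5 × 0.7601 = 21.66 mg/L, and at the critical point k_a D_c = k_1 L, so D_c = (0.146/1.13) × 21.66 = 2.799 mg/L.
Minimum DO = C_s − D_c = 10.0 − 2.799 = 7.201 mg/L.
x_c = v t_c = 0.370 m/s × 1.879 d × 86400 s/d = 60070 m ≈ 60.1 km.

t_c ≈ 1.88 d; D_c ≈ 2.80 mg/L; min DO ≈ 7.20 mg/L; x_c ≈ 60.1 km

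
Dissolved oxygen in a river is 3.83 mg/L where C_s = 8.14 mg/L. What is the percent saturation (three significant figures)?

47.1 % saturation

% saturation = C/C_s × 100 = 3.83/8.14 × 100 = 47.1 %.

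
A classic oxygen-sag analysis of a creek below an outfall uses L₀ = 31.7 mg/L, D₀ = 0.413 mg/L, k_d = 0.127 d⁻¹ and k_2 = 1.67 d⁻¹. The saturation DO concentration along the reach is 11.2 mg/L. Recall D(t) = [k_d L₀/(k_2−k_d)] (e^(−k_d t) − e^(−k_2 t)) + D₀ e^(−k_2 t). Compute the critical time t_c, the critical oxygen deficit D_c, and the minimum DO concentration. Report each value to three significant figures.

t_c = [1/(k_2−k_d)] ln[(k_2/k_d)(1 − D₀(k_2−k_d)/(k_d L₀))]
= [1/(1.67−0.127)] ln[(1.67/0.127)(1 − 0.413×1.543/(0.127×31.7))]
= (1/1.543) ln[13.15 × 0.8417] = 0.6481 × ln(11.07) = 0.6481 × 2.404 = 1.558 d.
L(t_c) = L₀ e^(−k_d t_c) = 31.7 × 0.8205 = 26.01 mg/L, and at the critical point k_2 D_c = k_d L, so D_c = (0.127/1.67) × 26.01 = 1.978 mg/L.
Minimum DO = C_s − D_c = 11.2 − 1.978 = 9.222 mg/L.

t_c ≈ 1.56 d; D_c ≈ 1.98 mg/L; min DO ≈ 9.22 mg/L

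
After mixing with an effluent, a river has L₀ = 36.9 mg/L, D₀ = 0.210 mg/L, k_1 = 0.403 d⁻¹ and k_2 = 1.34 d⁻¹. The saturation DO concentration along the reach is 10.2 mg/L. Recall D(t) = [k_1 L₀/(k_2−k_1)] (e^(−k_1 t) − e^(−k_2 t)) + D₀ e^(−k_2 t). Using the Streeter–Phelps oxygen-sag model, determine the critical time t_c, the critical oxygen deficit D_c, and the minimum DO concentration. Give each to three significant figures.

t_c ≈ 1.27 d; D_c ≈ 6.66 mg/L; min DO ≈ 3.54 mg/L

At the critical point dD/dt = 0, so k_1 L₀ e^(−k_1 t) = k_2 D. Substituting D(t) from the Streeter–Phelps equation and solving for t gives
t_c = ln[(k_2/k_1)(1 − D₀(k_2−k_1)/(k_1 L₀))] / (k_2−k_1).
Here k_2−k_1 = 0.9370 d⁻¹ and 1 − D₀(k_2−k_1)/(k_1 L₀) = 1 − 0.210×0.9370/(0.403×36.9) = 0.9868, so
t_c = ln(3.325 × 0.9868) / 0.9370 = 1.188 / 0.9370 = 1.268 d.
L(t_c) = L₀ e^(−k_1 t_c) = 36.9 × 0.5999 = 22.14 mg/L, and at the critical point k_2 D_c = k_1 L, so D_c = (0.403/1.34) × 22.14 = 6.657 mg/L.
Minimum DO = C_s − D_c = 10.2 − 6.657 = 3.543 mg/L.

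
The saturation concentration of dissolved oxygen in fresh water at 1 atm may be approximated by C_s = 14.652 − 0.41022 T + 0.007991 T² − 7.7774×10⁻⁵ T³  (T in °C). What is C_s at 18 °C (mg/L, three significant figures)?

C_s ≈ 9.40 mg/L

C_s = 14.652 − 0.41022×18 + 0.007991×18² − 7.7774×10⁻⁵×18³ = 9.404 mg/L.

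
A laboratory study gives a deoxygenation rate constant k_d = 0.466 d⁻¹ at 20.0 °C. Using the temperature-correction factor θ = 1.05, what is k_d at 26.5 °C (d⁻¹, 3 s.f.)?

k_d ≈ 0.640 d⁻¹

k_d(T₂) = k_d(T₁) · θ^(T₂−T₁) = 0.466 × 1.05^(26.5−20.0)
= 0.466 × 1.05^6.50 = 0.466 × 1.373 = 0.6399 d⁻¹.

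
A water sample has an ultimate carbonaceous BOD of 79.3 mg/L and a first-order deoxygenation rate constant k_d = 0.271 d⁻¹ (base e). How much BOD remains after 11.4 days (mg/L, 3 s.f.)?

L ≈ 3.61 mg/L

L_t = L₀ e^(−k_d t) = 79.3 × e^(−0.271×11.4) = 79.3 × 0.04553 = 3.610 mg/L.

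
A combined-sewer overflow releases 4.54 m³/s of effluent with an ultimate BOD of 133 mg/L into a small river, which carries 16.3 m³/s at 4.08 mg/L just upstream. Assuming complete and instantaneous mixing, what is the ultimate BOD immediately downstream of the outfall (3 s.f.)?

Flow-weighted mixing: C = (Q_r C_r + Q_w C_w)/(Q_r + Q_w)
= (16.3×4.08 + 4.54×133)/(16.3 + 4.54) = 670.3/20.84 = 32.17 mg/L.

32.2 mg/L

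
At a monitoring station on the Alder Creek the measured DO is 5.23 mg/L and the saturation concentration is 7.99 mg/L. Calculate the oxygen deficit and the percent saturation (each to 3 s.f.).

D ≈ 2.76 mg/L; 65.5 % saturation

D = C_s − C = 7.99 − 5.23 = 2.76 mg/L.
% saturation = 5.23/7.99 × 100 = 65.5 %.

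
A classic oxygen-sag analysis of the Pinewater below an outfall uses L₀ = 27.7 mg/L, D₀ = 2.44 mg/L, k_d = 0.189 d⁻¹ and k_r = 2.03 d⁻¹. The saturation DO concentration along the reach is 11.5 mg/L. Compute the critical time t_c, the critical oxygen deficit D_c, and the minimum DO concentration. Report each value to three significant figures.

t_c = [1/(k_r−k_d)] ln[(k_r/k_d)(1 − D₀(k_r−k_d)/(k_d L₀))]
= [1/(2.03−0.189)] ln[(2.03/0.189)(1 − 2.44×1.841/(0.189×27.7))]
= (1/1.841) ln[10.74 × 0.1420] = 0.5432 × ln(1.525) = 0.5432 × 0.4219 = 0.2292 d.
D_c = (k_d/k_r) L₀ e^(−k_d t_c) = (0.189/2.03) × 27.7 × e^(−0.189×0.2292) = 0.09310 × 27.7 × 0.9576 = 2.470 mg/L.
Minimum DO = C_s − D_c = 11.5 − 2.470 = 9.030 mg/L.

t_c ≈ 0.229 d; D_c ≈ 2.47 mg/L; min DO ≈ 9.03 mg/L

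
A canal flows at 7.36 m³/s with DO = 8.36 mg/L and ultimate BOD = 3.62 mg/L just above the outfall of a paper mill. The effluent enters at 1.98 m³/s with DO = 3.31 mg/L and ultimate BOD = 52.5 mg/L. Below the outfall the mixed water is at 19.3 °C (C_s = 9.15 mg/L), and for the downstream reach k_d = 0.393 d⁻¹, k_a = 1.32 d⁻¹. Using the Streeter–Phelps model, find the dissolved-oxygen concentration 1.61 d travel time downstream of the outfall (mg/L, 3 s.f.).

Mixed DO = (7.36×8.36 + 1.98×3.31)/(7.36+1.98) = 68.08/9.340 = 7.289 mg/L.
Mixed L₀ = (7.36×3.62 + 1.98×52.5)/(9.340) = 130.6/9.340 = 13.98 mg/L.
Initial deficit D₀ = C_s − DO₀ = 9.15 − 7.289 = 1.861 mg/L.
D(1.61) = [0.393×13.98/(1.32−0.393)](e^(−0.393×1.61) − e^(−1.32×1.61)) + 1.861 e^(−1.32×1.61)
= 5.928 × (0.5311 − 0.1194) + 1.861 × 0.1194 = 2.663 mg/L.
DO = 9.15 − 2.663 = 6.487 mg/L.

DO ≈ 6.49 mg/L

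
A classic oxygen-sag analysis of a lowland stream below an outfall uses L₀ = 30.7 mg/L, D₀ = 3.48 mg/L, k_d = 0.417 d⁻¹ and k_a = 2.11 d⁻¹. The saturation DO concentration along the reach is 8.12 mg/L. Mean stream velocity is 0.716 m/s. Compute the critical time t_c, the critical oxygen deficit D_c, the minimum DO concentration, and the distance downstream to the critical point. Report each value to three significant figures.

t_c = [1/(k_a−k_d)] ln[(k_a/k_d)(1 − D₀(k_a−k_d)/(k_d L₀))]
= [1/(2.11−0.417)] ln[(2.11/0.417)(1 − 3.48×1.693/(0.417×30.7))]
= (1/1.693) ln[5.060 × 0.5398] = 0.5907 × ln(2.731) = 0.5907 × 1.005 = 0.5935 d.
L(t_c) = L₀ e^(−k_d t_c) = 30.7 × 0.7808 = 23.97 mg/L, and at the critical point k_a D_c = k_d L, so D_c = (0.417/2.11) × 23.97 = 4.737 mg/L.
Minimum DO = C_s − D_c = 8.12 − 4.737 = 3.383 mg/L.
x_c = v t_c = 0.716 m/s × 0.5935 d × 86400 s/d = 36710 m ≈ 36.7 km.

t_c ≈ 0.593 d; D_c ≈ 4.74 mg/L; min DO ≈ 3.38 mg/L; x_c ≈ 36.7 km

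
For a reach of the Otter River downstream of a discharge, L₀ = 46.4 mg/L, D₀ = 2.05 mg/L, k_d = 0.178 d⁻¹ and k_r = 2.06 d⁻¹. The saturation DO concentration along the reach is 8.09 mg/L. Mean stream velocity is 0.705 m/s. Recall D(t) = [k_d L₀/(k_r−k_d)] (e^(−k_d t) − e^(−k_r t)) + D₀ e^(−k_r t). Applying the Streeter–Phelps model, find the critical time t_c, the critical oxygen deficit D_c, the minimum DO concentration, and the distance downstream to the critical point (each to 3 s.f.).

t_c = [1/(k_r−k_d)] ln[(k_r/k_d)(1 − D₀(k_r−k_d)/(k_d L₀))]
= [1/(2.06−0.178)] ln[(2.06/0.178)(1 − 2.05×1.882/(0.178×46.4))]
= (1/1.882) ln[11.57 × 0.5329] = 0.5313 × ln(6.167) = 0.5313 × 1.819 = 0.9666 d.
D_c = (k_d/k_r) L₀ e^(−k_d t_c) = (0.178/2.06) × 46.4 × e^(−0.178×0.9666) = 0.08641 × 46.4 × 0.8419 = 3.376 mg/L.
Minimum DO = C_s − D_c = 8.09 − 3.376 = 4.714 mg/L.
x_c = v t_c = 0.705 m/s × 0.9666 d × 86400 s/d = 58880 m ≈ 58.9 km.

t_c ≈ 0.967 d; D_c ≈ 3.38 mg/L; min DO ≈ 4.71 mg/L; x_c ≈ 58.9 km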